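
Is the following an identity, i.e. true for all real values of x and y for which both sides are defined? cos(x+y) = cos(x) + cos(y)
Claim: cos(x+y) = cos(x) + cos(y).
Test a specific point where both sides are defined: x = π/6, y = π/4.
LHS = cos(x+y) ≈ 0.2588
RHS = cos(x) + cos(y) ≈ 1.5731
Since 0.2588 ≠ 1.5731, the equation fails at this point, so it cannot hold for all real values of x and y for which both sides are defined.
The correct expansion is cos(x+y) = cos(x)cos(y) - sin(x)sin(y); cosine is not additive.

Conclusion: No, this is NOT an identity.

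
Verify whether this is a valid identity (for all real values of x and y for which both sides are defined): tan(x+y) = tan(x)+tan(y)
Claim: tan(x+y) = tan(x)+tan(y).
Test a specific point where both sides are defined: x = -π/4, y = 2π/3.
LHS = tan(x+y) ≈ 3.7321
RHS = tan(x)+tan(y) ≈ -2.7321
Since 3.7321 ≠ -2.7321, the equation fails at this point, so it cannot hold for all real values of x and y for which both sides are defined.
The correct formula is tan(x+y) = (tan(x) + tan(y))/(1 - tan(x)tan(y)).

Conclusion: No, this is NOT an identity.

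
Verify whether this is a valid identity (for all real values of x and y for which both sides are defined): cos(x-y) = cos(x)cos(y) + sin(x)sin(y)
Claim: cos(x-y) = cos(x)cos(y) + sin(x)sin(y).
Reasoning: Replace y by -y in cos(x+y) = cos(x)cos(y) - sin(x)sin(y) and use cos(-y) = cos(y), sin(-y) = -sin(y): cos(x-y) = cos(x)cos(y) + sin(x)sin(y).
So the two sides agree for all real values of x and y for which both sides are defined.

Conclusion: Yes, this is an identity.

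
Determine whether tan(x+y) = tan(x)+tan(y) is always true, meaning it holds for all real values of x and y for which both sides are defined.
No, this is NOT an identity.

Claim: tan(x+y) = tan(x)+tan(y).
Test a specific point where both sides are defined: x = π/3, y = π/4.
LHS = tan(x+y) ≈ -3.7321
RHS = tan(x)+tan(y) ≈ 2.7321
Since -3.7321 ≠ 2.7321, the equation fails at this point, so it cannot hold for all real values of x and y for which both sides are defined.
The correct formula is tan(x+y) = (tan(x) + tan(y))/(1 - tan(x)tan(y)).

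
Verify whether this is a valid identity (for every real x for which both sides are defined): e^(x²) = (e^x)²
Claim: e^(x²) = (e^x)².
Test a specific point where both sides are defined: x = -1.
LHS = e^(x²) ≈ 2.7183
RHS = (e^x)² ≈ 0.1353
Since 2.7183 ≠ 0.1353, the equation fails at this point, so it cannot hold for every real x for which both sides are defined.
(e^x)² = e^(2x), and 2x ≠ x² in general.

Conclusion: No, this is NOT an identity.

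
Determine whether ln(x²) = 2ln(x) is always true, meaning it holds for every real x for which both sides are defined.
Claim: ln(x²) = 2ln(x).
Reasoning: The right side requires x > 0. For x > 0, x² = (e^(ln x))² = e^(2ln x), so ln(x²) = 2ln(x). (For x < 0 the right side is undefined, so those values are outside the claim.)
So the two sides agree for every real x for which both sides are defined.

Conclusion: Yes, this is an identity.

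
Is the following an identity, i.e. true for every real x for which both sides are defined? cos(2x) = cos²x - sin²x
Yes, this is an identity.

Claim: cos(2x) = cos²x - sin²x.
Reasoning: Put y = x in the addition formula cos(x+y) = cos(x)cos(y) - sin(x)sin(y): cos(2x) = cos²x - sin²x.
So the two sides agree for every real x for which both sides are defined.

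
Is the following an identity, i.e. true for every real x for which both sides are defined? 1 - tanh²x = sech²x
Claim: 1 - tanh²x = sech²x.
Reasoning: Divide cosh²x - sinh²x = 1 through by cosh²x (never zero): 1 - tanh²x = 1/cosh²x = sech²x.
So the two sides agree for every real x for which both sides are defined.

Conclusion: Yes, this is an identity.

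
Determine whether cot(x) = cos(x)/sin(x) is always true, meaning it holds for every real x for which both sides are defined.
Yes, this is an identity.

Claim: cot(x) = cos(x)/sin(x).
Reasoning: cot(x) is defined as 1/tan(x) = 1/(sin(x)/cos(x)) = cos(x)/sin(x), wherever sin(x) ≠ 0.
So the two sides agree for every real x for which both sides are defined.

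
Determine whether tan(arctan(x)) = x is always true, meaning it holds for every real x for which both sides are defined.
Claim: tan(arctan(x)) = x.
Reasoning: For every real x, arctan(x) is by definition the angle in (-π/2, π/2) whose tangent equals x. Taking the tangent of that angle returns x.
So the two sides agree for every real x for which both sides are defined.

Conclusion: Yes, this is an identity.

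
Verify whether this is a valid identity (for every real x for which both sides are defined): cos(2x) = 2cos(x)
Claim: cos(2x) = 2cos(x).
Test a specific point where both sides are defined: x = -π/3.
LHS = cos(2x) ≈ -0.5000
RHS = 2cos(x) ≈ 1.0000
Since -0.5000 ≠ 1.0000, the equation fails at this point, so it cannot hold for every real x for which both sides are defined.
The correct double-angle formula is cos(2x) = cos²x - sin²x.

Conclusion: No, this is NOT an identity.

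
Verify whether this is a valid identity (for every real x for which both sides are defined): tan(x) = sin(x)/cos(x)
Yes, this is an identity.

Claim: tan(x) = sin(x)/cos(x).
Reasoning: For an angle x whose terminal point on the unit circle is (cos x, sin x), tan(x) is defined as the ratio (second coordinate)/(first coordinate) = sin(x)/cos(x), wherever cos(x) ≠ 0.
So the two sides agree for every real x for which both sides are defined.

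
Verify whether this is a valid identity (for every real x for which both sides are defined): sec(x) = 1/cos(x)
Claim: sec(x) = 1/cos(x).
Reasoning: sec(x) is by definition the reciprocal of cos(x), wherever cos(x) ≠ 0.
So the two sides agree for every real x for which both sides are defined.

Conclusion: Yes, this is an identity.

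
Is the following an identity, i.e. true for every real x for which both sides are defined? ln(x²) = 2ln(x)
Claim: ln(x²) = 2ln(x).
Reasoning: The right side requires x > 0. For x > 0, x² = (e^(ln x))² = e^(2ln x), so ln(x²) = 2ln(x). (For x < 0 the right side is undefined, so those values are outside the claim.)
So the two sides agree for every real x for which both sides are defined.

Conclusion: Yes, this is an identity.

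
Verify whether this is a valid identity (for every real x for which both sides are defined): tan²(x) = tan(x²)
Claim: tan²(x) = tan(x²).
Test a specific point where both sides are defined: x = -π/6.
LHS = tan²(x) ≈ 0.3333
RHS = tan(x²) ≈ 0.2812
Since 0.3333 ≠ 0.2812, the equation fails at this point, so it cannot hold for every real x for which both sides are defined.
tan²(x) means (tan x)², squaring the output; tan(x²) squares the input. These are different functions.

Conclusion: No, this is NOT an identity.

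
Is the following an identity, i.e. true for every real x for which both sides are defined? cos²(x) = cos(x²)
Claim: cos²(x) = cos(x²).
Test a specific point where both sides are defined: x = π/2.
LHS = cos²(x) ≈ 0.0000
RHS = cos(x²) ≈ -0.7812
Since 0.0000 ≠ -0.7812, the equation fails at this point, so it cannot hold for every real x for which both sides are defined.
cos²(x) means (cos x)², squaring the output; cos(x²) squares the input. These are different functions.

Conclusion: No, this is NOT an identity.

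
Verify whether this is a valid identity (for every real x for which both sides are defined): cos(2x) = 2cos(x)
No, this is NOT an identity.

Claim: cos(2x) = 2cos(x).
Test a specific point where both sides are defined: x = -π/4.
LHS = cos(2x) ≈ 0.0000
RHS = 2cos(x) ≈ 1.4142
Since 0.0000 ≠ 1.4142, the equation fails at this point, so it cannot hold for every real x for which both sides are defined.
The correct double-angle formula is cos(2x) = cos²x - sin²x.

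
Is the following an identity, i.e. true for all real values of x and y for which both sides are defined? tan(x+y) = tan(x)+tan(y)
No, this is NOT an identity.

Claim: tan(x+y) = tan(x)+tan(y).
Test a specific point where both sides are defined: x = π/6, y = π/4.
LHS = tan(x+y) ≈ 3.7321
RHS = tan(x)+tan(y) ≈ 1.5774
Since 3.7321 ≠ 1.5774, the equation fails at this point, so it cannot hold for all real values of x and y for which both sides are defined.
The correct formula is tan(x+y) = (tan(x) + tan(y))/(1 - tan(x)tan(y)).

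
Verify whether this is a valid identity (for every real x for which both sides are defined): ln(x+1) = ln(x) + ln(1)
No, this is NOT an identity.

Claim: ln(x+1) = ln(x) + ln(1).
Test a specific point where both sides are defined: x = 4.
LHS = ln(x+1) ≈ 1.6094
RHS = ln(x) + ln(1) ≈ 1.3863
Since 1.6094 ≠ 1.3863, the equation fails at this point, so it cannot hold for every real x for which both sides are defined.
ln(1) = 0, so the right side is just ln(x), which differs from ln(x+1).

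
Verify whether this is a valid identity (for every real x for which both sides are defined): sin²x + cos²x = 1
Claim: sin²x + cos²x = 1.
Reasoning: The point (cos x, sin x) lies on the unit circle X² + Y² = 1, so cos²x + sin²x = 1 for every real x.
So the two sides agree for every real x for which both sides are defined.

Conclusion: Yes, this is an identity.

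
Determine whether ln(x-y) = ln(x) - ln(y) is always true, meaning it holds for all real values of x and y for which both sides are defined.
Claim: ln(x-y) = ln(x) - ln(y).
Test a specific point where both sides are defined: x = 1, y = 1/2.
LHS = ln(x-y) ≈ -0.6931
RHS = ln(x) - ln(y) ≈ 0.6931
Since -0.6931 ≠ 0.6931, the equation fails at this point, so it cannot hold for all real values of x and y for which both sides are defined.
ln(x) - ln(y) = ln(x/y), not ln(x-y).

Conclusion: No, this is NOT an identity.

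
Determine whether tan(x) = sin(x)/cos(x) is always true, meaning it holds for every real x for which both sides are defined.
Claim: tan(x) = sin(x)/cos(x).
Reasoning: For an angle x whose terminal point on the unit circle is (cos x, sin x), tan(x) is defined as the ratio (second coordinate)/(first coordinate) = sin(x)/cos(x), wherever cos(x) ≠ 0.
So the two sides agree for every real x for which both sides are defined.

Conclusion: Yes, this is an identity.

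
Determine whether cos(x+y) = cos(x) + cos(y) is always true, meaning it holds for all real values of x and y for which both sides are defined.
No, this is NOT an identity.

Claim: cos(x+y) = cos(x) + cos(y).
Test a specific point where both sides are defined: x = -π/3, y = -π/4.
LHS = cos(x+y) ≈ -0.2588
RHS = cos(x) + cos(y) ≈ 1.2071
Since -0.2588 ≠ 1.2071, the equation fails at this point, so it cannot hold for all real values of x and y for which both sides are defined.
The correct expansion is cos(x+y) = cos(x)cos(y) - sin(x)sin(y); cosine is not additive.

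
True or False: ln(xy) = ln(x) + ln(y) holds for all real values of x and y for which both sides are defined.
Claim: ln(xy) = ln(x) + ln(y).
Reasoning: Both sides are simultaneously defined only when x, y > 0. Write x = e^p, y = e^q (p = ln x, q = ln y). Then xy = e^p · e^q = e^(p+q), so ln(xy) = p + q = ln(x) + ln(y).
So the two sides agree for all real values of x and y for which both sides are defined.

Conclusion: True.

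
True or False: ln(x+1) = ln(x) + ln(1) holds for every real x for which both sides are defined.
False.

Claim: ln(x+1) = ln(x) + ln(1).
Test a specific point where both sides are defined: x = 3/2.
LHS = ln(x+1) ≈ 0.9163
RHS = ln(x) + ln(1) ≈ 0.4055
Since 0.9163 ≠ 0.4055, the equation fails at this point, so it cannot hold for every real x for which both sides are defined.
ln(1) = 0, so the right side is just ln(x), which differs from ln(x+1).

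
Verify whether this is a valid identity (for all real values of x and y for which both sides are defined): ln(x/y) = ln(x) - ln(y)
Yes, this is an identity.

Claim: ln(x/y) = ln(x) - ln(y).
Reasoning: Both sides are simultaneously defined only when x, y > 0. Write x = e^p, y = e^q. Then x/y = e^(p-q), so ln(x/y) = p - q = ln(x) - ln(y).
So the two sides agree for all real values of x and y for which both sides are defined.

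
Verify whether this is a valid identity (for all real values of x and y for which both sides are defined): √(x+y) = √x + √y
No, this is NOT an identity.

Claim: √(x+y) = √x + √y.
Test a specific point where both sides are defined: x = 3/2, y = 1/2.
LHS = √(x+y) ≈ 1.4142
RHS = √x + √y ≈ 1.9319
Since 1.4142 ≠ 1.9319, the equation fails at this point, so it cannot hold for all real values of x and y for which both sides are defined.
Squaring the right side gives x + 2√(xy) + y, not x + y.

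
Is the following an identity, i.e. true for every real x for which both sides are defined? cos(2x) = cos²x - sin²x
Claim: cos(2x) = cos²x - sin²x.
Reasoning: Put y = x in the addition formula cos(x+y) = cos(x)cos(y) - sin(x)sin(y): cos(2x) = cos²x - sin²x.
So the two sides agree for every real x for which both sides are defined.

Conclusion: Yes, this is an identity.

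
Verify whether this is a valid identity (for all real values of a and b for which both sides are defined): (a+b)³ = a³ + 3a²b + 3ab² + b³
Yes, this is an identity.

Claim: (a+b)³ = a³ + 3a²b + 3ab² + b³.
Reasoning: (a+b)³ = (a+b)(a+b)² = (a+b)(a² + 2ab + b²) = a³ + 2a²b + ab² + a²b + 2ab² + b³ = a³ + 3a²b + 3ab² + b³.
So the two sides agree for all real values of a and b for which both sides are defined.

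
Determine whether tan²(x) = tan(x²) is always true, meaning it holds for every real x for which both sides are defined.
No, this is NOT an identity.

Claim: tan²(x) = tan(x²).
Test a specific point where both sides are defined: x = π/3.
LHS = tan²(x) ≈ 3.0000
RHS = tan(x²) ≈ 1.9485
Since 3.0000 ≠ 1.9485, the equation fails at this point, so it cannot hold for every real x for which both sides are defined.
tan²(x) means (tan x)², squaring the output; tan(x²) squares the input. These are different functions.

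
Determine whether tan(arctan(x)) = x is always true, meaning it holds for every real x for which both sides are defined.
Claim: tan(arctan(x)) = x.
Reasoning: For every real x, arctan(x) is by definition the angle in (-π/2, π/2) whose tangent equals x. Taking the tangent of that angle returns x.
So the two sides agree for every real x for which both sides are defined.

Conclusion: Yes, this is an identity.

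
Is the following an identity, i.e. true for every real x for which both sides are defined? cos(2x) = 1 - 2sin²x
Claim: cos(2x) = 1 - 2sin²x.
Reasoning: cos(2x) = cos²x - sin²x. Replace cos²x by 1 - sin²x: (1 - sin²x) - sin²x = 1 - 2sin²x.
So the two sides agree for every real x for which both sides are defined.

Conclusion: Yes, this is an identity.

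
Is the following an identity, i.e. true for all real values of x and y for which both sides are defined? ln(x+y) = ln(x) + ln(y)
Claim: ln(x+y) = ln(x) + ln(y).
Test a specific point where both sides are defined: x = 4, y = 4.
LHS = ln(x+y) ≈ 2.0794
RHS = ln(x) + ln(y) ≈ 2.7726
Since 2.0794 ≠ 2.7726, the equation fails at this point, so it cannot hold for all real values of x and y for which both sides are defined.
ln(x) + ln(y) = ln(xy), not ln(x+y).

Conclusion: No, this is NOT an identity.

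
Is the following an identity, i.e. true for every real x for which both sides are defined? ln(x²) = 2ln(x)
Claim: ln(x²) = 2ln(x).
Reasoning: The right side requires x > 0. For x > 0, x² = (e^(ln x))² = e^(2ln x), so ln(x²) = 2ln(x). (For x < 0 the right side is undefined, so those values are outside the claim.)
So the two sides agree for every real x for which both sides are defined.

Conclusion: Yes, this is an identity.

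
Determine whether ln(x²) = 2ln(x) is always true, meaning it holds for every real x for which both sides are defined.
Claim: ln(x²) = 2ln(x).
Reasoning: The right side requires x > 0. For x > 0, x² = (e^(ln x))² = e^(2ln x), so ln(x²) = 2ln(x). (For x < 0 the right side is undefined, so those values are outside the claim.)
So the two sides agree for every real x for which both sides are defined.

Conclusion: Yes, this is an identity.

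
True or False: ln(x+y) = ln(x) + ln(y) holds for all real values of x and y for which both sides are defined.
False.

Claim: ln(x+y) = ln(x) + ln(y).
Test a specific point where both sides are defined: x = 3, y = 5.
LHS = ln(x+y) ≈ 2.0794
RHS = ln(x) + ln(y) ≈ 2.7081
Since 2.0794 ≠ 2.7081, the equation fails at this point, so it cannot hold for all real values of x and y for which both sides are defined.
ln(x) + ln(y) = ln(xy), not ln(x+y).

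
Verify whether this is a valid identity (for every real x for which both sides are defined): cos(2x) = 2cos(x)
Claim: cos(2x) = 2cos(x).
Test a specific point where both sides are defined: x = π/4.
LHS = cos(2x) ≈ 0.0000
RHS = 2cos(x) ≈ 1.4142
Since 0.0000 ≠ 1.4142, the equation fails at this point, so it cannot hold for every real x for which both sides are defined.
The correct double-angle formula is cos(2x) = cos²x - sin²x.

Conclusion: No, this is NOT an identity.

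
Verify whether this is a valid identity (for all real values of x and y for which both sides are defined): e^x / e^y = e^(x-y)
Claim: e^x / e^y = e^(x-y).
Reasoning: 1/e^y = e^(-y), so e^x / e^y = e^x · e^(-y) = e^(x + (-y)) = e^(x-y) by the product rule for exponents.
So the two sides agree for all real values of x and y for which both sides are defined.

Conclusion: Yes, this is an identity.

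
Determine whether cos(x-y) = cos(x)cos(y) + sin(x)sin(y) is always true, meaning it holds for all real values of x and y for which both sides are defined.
Claim: cos(x-y) = cos(x)cos(y) + sin(x)sin(y).
Reasoning: Replace y by -y in cos(x+y) = cos(x)cos(y) - sin(x)sin(y) and use cos(-y) = cos(y), sin(-y) = -sin(y): cos(x-y) = cos(x)cos(y) + sin(x)sin(y).
So the two sides agree for all real values of x and y for which both sides are defined.

Conclusion: Yes, this is an identity.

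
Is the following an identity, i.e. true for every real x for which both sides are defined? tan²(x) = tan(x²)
Claim: tan²(x) = tan(x²).
Test a specific point where both sides are defined: x = π.
LHS = tan²(x) ≈ 0.0000
RHS = tan(x²) ≈ 0.4767
Since 0.0000 ≠ 0.4767, the equation fails at this point, so it cannot hold for every real x for which both sides are defined.
tan²(x) means (tan x)², squaring the output; tan(x²) squares the input. These are different functions.

Conclusion: No, this is NOT an identity.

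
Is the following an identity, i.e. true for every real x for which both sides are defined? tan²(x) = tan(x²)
No, this is NOT an identity.

Claim: tan²(x) = tan(x²).
Test a specific point where both sides are defined: x = π/4.
LHS = tan²(x) ≈ 1.0000
RHS = tan(x²) ≈ 0.7092
Since 1.0000 ≠ 0.7092, the equation fails at this point, so it cannot hold for every real x for which both sides are defined.
tan²(x) means (tan x)², squaring the output; tan(x²) squares the input. These are different functions.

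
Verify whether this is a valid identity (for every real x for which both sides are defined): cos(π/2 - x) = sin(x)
Yes, this is an identity.

Claim: cos(π/2 - x) = sin(x).
Reasoning: Use cos(u - v) = cos(u)cos(v) + sin(u)sin(v) with u = π/2, v = x: cos(π/2)cos(x) + sin(π/2)sin(x) = 0·cos(x) + 1·sin(x) = sin(x).
So the two sides agree for every real x for which both sides are defined.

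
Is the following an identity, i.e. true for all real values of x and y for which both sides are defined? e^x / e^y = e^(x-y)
Yes, this is an identity.

Claim: e^x / e^y = e^(x-y).
Reasoning: 1/e^y = e^(-y), so e^x / e^y = e^x · e^(-y) = e^(x + (-y)) = e^(x-y) by the product rule for exponents.
So the two sides agree for all real values of x and y for which both sides are defined.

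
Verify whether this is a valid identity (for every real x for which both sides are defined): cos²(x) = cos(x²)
No, this is NOT an identity.

Claim: cos²(x) = cos(x²).
Test a specific point where both sides are defined: x = 2π/3.
LHS = cos²(x) ≈ 0.2500
RHS = cos(x²) ≈ -0.3202
Since 0.2500 ≠ -0.3202, the equation fails at this point, so it cannot hold for every real x for which both sides are defined.
cos²(x) means (cos x)², squaring the output; cos(x²) squares the input. These are different functions.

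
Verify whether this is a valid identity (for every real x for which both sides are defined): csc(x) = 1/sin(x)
Claim: csc(x) = 1/sin(x).
Reasoning: csc(x) is by definition the reciprocal of sin(x), wherever sin(x) ≠ 0.
So the two sides agree for every real x for which both sides are defined.

Conclusion: Yes, this is an identity.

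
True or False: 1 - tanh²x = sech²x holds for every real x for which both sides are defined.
Claim: 1 - tanh²x = sech²x.
Reasoning: Divide cosh²x - sinh²x = 1 through by cosh²x (never zero): 1 - tanh²x = 1/cosh²x = sech²x.
So the two sides agree for every real x for which both sides are defined.

Conclusion: True.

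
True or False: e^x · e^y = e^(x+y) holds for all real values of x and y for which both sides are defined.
Claim: e^x · e^y = e^(x+y).
Reasoning: This is the law of exponents for a common base: multiplying powers adds exponents. E.g. from the series, (Σ x^j/j!)(Σ y^k/k!) = Σ_m (Σ_{j+k=m} x^j y^k/(j!k!)) = Σ_m (x+y)^m/m! by the binomial theorem.
So the two sides agree for all real values of x and y for which both sides are defined.

Conclusion: True.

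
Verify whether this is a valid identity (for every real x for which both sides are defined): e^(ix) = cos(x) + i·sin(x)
Yes, this is an identity.

Claim: e^(ix) = cos(x) + i·sin(x).
Reasoning: Euler's formula. Expand e^(ix) = Σ (ix)^k / k!. Since i² = -1, the even-k terms are Σ (-1)^m x^(2m)/(2m)! = cos(x) and the odd-k terms are i · Σ (-1)^m x^(2m+1)/(2m+1)! = i·sin(x).
So the two sides agree for every real x for which both sides are defined.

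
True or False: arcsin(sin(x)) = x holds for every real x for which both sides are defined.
Claim: arcsin(sin(x)) = x.
Test a specific point where both sides are defined: x = 2π/3.
LHS = arcsin(sin(x)) ≈ 1.0472
RHS = x ≈ 2.0944
Since 1.0472 ≠ 2.0944, the equation fails at this point, so it cannot hold for every real x for which both sides are defined.
arcsin only returns values in [-π/2, π/2], so arcsin(sin(x)) = x holds only for x in that interval, not for all real x.

Conclusion: False.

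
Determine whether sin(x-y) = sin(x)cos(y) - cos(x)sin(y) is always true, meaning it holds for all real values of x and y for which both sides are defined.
Claim: sin(x-y) = sin(x)cos(y) - cos(x)sin(y).
Reasoning: Replace y by -y in sin(x+y) = sin(x)cos(y) + cos(x)sin(y) and use cos(-y) = cos(y), sin(-y) = -sin(y): sin(x-y) = sin(x)cos(y) - cos(x)sin(y).
So the two sides agree for all real values of x and y for which both sides are defined.

Conclusion: Yes, this is an identity.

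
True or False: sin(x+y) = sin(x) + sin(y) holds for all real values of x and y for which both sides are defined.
Claim: sin(x+y) = sin(x) + sin(y).
Test a specific point where both sides are defined: x = 2π/3, y = π.
LHS = sin(x+y) ≈ -0.8660
RHS = sin(x) + sin(y) ≈ 0.8660
Since -0.8660 ≠ 0.8660, the equation fails at this point, so it cannot hold for all real values of x and y for which both sides are defined.
The correct expansion is sin(x+y) = sin(x)cos(y) + cos(x)sin(y); sine is not additive.

Conclusion: False.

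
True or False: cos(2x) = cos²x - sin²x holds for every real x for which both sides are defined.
True.

Claim: cos(2x) = cos²x - sin²x.
Reasoning: Put y = x in the addition formula cos(x+y) = cos(x)cos(y) - sin(x)sin(y): cos(2x) = cos²x - sin²x.
So the two sides agree for every real x for which both sides are defined.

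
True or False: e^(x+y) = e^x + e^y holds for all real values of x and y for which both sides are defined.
Claim: e^(x+y) = e^x + e^y.
Test a specific point where both sides are defined: x = -3, y = 1/2.
LHS = e^(x+y) ≈ 0.0821
RHS = e^x + e^y ≈ 1.6985
Since 0.0821 ≠ 1.6985, the equation fails at this point, so it cannot hold for all real values of x and y for which both sides are defined.
The correct rule is e^(x+y) = e^x · e^y (a product, not a sum).

Conclusion: False.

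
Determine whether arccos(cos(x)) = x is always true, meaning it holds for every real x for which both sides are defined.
No, this is NOT an identity.

Claim: arccos(cos(x)) = x.
Test a specific point where both sides are defined: x = -π/3.
LHS = arccos(cos(x)) ≈ 1.0472
RHS = x ≈ -1.0472
Since 1.0472 ≠ -1.0472, the equation fails at this point, so it cannot hold for every real x for which both sides are defined.
arccos only returns values in [0, π], so arccos(cos(x)) = x holds only for x in that interval, not for all real x.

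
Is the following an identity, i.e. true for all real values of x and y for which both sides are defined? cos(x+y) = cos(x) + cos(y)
No, this is NOT an identity.

Claim: cos(x+y) = cos(x) + cos(y).
Test a specific point where both sides are defined: x = π/3, y = π/6.
LHS = cos(x+y) ≈ 0.0000
RHS = cos(x) + cos(y) ≈ 1.3660
Since 0.0000 ≠ 1.3660, the equation fails at this point, so it cannot hold for all real values of x and y for which both sides are defined.
The correct expansion is cos(x+y) = cos(x)cos(y) - sin(x)sin(y); cosine is not additive.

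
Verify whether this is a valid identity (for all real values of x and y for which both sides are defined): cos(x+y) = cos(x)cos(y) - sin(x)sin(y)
Claim: cos(x+y) = cos(x)cos(y) - sin(x)sin(y).
Reasoning: By Euler's formula e^(i(x+y)) = e^(ix)·e^(iy) = (cos x + i·sin x)(cos y + i·sin y). The real part of the left side is cos(x+y); the real part of the product is cos(x)cos(y) - sin(x)sin(y) (since i·i = -1).
So the two sides agree for all real values of x and y for which both sides are defined.

Conclusion: Yes, this is an identity.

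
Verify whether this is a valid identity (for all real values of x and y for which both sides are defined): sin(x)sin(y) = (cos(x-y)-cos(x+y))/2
Yes, this is an identity.

Claim: sin(x)sin(y) = (cos(x-y)-cos(x+y))/2.
Reasoning: cos(x-y) = cos(x)cos(y) + sin(x)sin(y) and cos(x+y) = cos(x)cos(y) - sin(x)sin(y). Subtracting, cos(x-y) - cos(x+y) = 2sin(x)sin(y); divide by 2.
So the two sides agree for all real values of x and y for which both sides are defined.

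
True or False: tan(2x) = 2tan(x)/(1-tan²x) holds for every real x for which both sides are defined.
True.

Claim: tan(2x) = 2tan(x)/(1-tan²x).
Reasoning: tan(2x) = sin(2x)/cos(2x) = 2sin(x)cos(x) / (cos²x - sin²x). Divide numerator and denominator by cos²x: 2tan(x) / (1 - tan²x).
So the two sides agree for every real x for which both sides are defined.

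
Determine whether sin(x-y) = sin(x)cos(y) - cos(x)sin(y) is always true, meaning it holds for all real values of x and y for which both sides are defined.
Claim: sin(x-y) = sin(x)cos(y) - cos(x)sin(y).
Reasoning: Replace y by -y in sin(x+y) = sin(x)cos(y) + cos(x)sin(y) and use cos(-y) = cos(y), sin(-y) = -sin(y): sin(x-y) = sin(x)cos(y) - cos(x)sin(y).
So the two sides agree for all real values of x and y for which both sides are defined.

Conclusion: Yes, this is an identity.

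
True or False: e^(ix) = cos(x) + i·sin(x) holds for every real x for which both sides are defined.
True.

Claim: e^(ix) = cos(x) + i·sin(x).
Reasoning: Euler's formula. Expand e^(ix) = Σ (ix)^k / k!. Since i² = -1, the even-k terms are Σ (-1)^m x^(2m)/(2m)! = cos(x) and the odd-k terms are i · Σ (-1)^m x^(2m+1)/(2m+1)! = i·sin(x).
So the two sides agree for every real x for which both sides are defined.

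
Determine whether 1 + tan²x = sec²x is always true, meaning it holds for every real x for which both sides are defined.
Claim: 1 + tan²x = sec²x.
Reasoning: Start from sin²x + cos²x = 1 and divide every term by cos²x (allowed wherever tan x and sec x are defined): tan²x + 1 = 1/cos²x = sec²x.
So the two sides agree for every real x for which both sides are defined.

Conclusion: Yes, this is an identity.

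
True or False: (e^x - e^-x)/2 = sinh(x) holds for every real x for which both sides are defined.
Claim: (e^x - e^-x)/2 = sinh(x).
Reasoning: This is exactly the definition of the hyperbolic sine: sinh(x) := (e^x - e^-x)/2.
So the two sides agree for every real x for which both sides are defined.

Conclusion: True.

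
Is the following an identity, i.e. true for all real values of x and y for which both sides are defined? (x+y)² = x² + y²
No, this is NOT an identity.

Claim: (x+y)² = x² + y².
Test a specific point where both sides are defined: x = 1/2, y = -3.
LHS = (x+y)² ≈ 6.2500
RHS = x² + y² ≈ 9.2500
Since 6.2500 ≠ 9.2500, the equation fails at this point, so it cannot hold for all real values of x and y for which both sides are defined.
The correct expansion is (x+y)² = x² + 2xy + y²; the cross term 2xy is missing.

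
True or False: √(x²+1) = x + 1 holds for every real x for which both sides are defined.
False.

Claim: √(x²+1) = x + 1.
Test a specific point where both sides are defined: x = 1/2.
LHS = √(x²+1) ≈ 1.1180
RHS = x + 1 ≈ 1.5000
Since 1.1180 ≠ 1.5000, the equation fails at this point, so it cannot hold for every real x for which both sides are defined.
(x+1)² = x² + 2x + 1 ≠ x² + 1 unless x = 0.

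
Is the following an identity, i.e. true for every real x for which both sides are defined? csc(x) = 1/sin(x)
Yes, this is an identity.

Claim: csc(x) = 1/sin(x).
Reasoning: csc(x) is by definition the reciprocal of sin(x), wherever sin(x) ≠ 0.
So the two sides agree for every real x for which both sides are defined.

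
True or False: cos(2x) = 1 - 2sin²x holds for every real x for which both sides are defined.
Claim: cos(2x) = 1 - 2sin²x.
Reasoning: cos(2x) = cos²x - sin²x. Replace cos²x by 1 - sin²x: (1 - sin²x) - sin²x = 1 - 2sin²x.
So the two sides agree for every real x for which both sides are defined.

Conclusion: True.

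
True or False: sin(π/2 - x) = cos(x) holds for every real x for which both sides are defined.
True.

Claim: sin(π/2 - x) = cos(x).
Reasoning: Use sin(u - v) = sin(u)cos(v) - cos(u)sin(v) with u = π/2, v = x: sin(π/2)cos(x) - cos(π/2)sin(x) = 1·cos(x) - 0·sin(x) = cos(x).
So the two sides agree for every real x for which both sides are defined.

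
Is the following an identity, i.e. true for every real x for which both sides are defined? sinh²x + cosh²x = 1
No, this is NOT an identity.

Claim: sinh²x + cosh²x = 1.
Test a specific point where both sides are defined: x = 1/2.
LHS = sinh²x + cosh²x ≈ 1.5431
RHS = 1 ≈ 1.0000
Since 1.5431 ≠ 1.0000, the equation fails at this point, so it cannot hold for every real x for which both sides are defined.
The correct hyperbolic identity is cosh²x - sinh²x = 1 (a difference); the sum sinh²x + cosh²x equals cosh(2x).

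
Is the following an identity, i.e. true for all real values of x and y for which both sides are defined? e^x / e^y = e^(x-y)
Yes, this is an identity.

Claim: e^x / e^y = e^(x-y).
Reasoning: 1/e^y = e^(-y), so e^x / e^y = e^x · e^(-y) = e^(x + (-y)) = e^(x-y) by the product rule for exponents.
So the two sides agree for all real values of x and y for which both sides are defined.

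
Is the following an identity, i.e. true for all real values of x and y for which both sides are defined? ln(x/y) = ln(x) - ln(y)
Yes, this is an identity.

Claim: ln(x/y) = ln(x) - ln(y).
Reasoning: Both sides are simultaneously defined only when x, y > 0. Write x = e^p, y = e^q. Then x/y = e^(p-q), so ln(x/y) = p - q = ln(x) - ln(y).
So the two sides agree for all real values of x and y for which both sides are defined.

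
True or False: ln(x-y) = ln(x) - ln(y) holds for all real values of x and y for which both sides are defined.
Claim: ln(x-y) = ln(x) - ln(y).
Test a specific point where both sides are defined: x = 4, y = 1/2.
LHS = ln(x-y) ≈ 1.2528
RHS = ln(x) - ln(y) ≈ 2.0794
Since 1.2528 ≠ 2.0794, the equation fails at this point, so it cannot hold for all real values of x and y for which both sides are defined.
ln(x) - ln(y) = ln(x/y), not ln(x-y).

Conclusion: False.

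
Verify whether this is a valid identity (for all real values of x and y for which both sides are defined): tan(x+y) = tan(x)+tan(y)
Claim: tan(x+y) = tan(x)+tan(y).
Test a specific point where both sides are defined: x = 3π/4, y = π/3.
LHS = tan(x+y) ≈ 0.2679
RHS = tan(x)+tan(y) ≈ 0.7321
Since 0.2679 ≠ 0.7321, the equation fails at this point, so it cannot hold for all real values of x and y for which both sides are defined.
The correct formula is tan(x+y) = (tan(x) + tan(y))/(1 - tan(x)tan(y)).

Conclusion: No, this is NOT an identity.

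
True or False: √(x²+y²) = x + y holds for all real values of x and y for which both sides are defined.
False.

Claim: √(x²+y²) = x + y.
Test a specific point where both sides are defined: x = 3/2, y = 4.
LHS = √(x²+y²) ≈ 4.2720
RHS = x + y ≈ 5.5000
Since 4.2720 ≠ 5.5000, the equation fails at this point, so it cannot hold for all real values of x and y for which both sides are defined.
(x+y)² = x² + 2xy + y², not x² + y², so the square root does not split this way.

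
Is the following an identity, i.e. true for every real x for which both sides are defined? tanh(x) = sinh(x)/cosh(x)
Yes, this is an identity.

Claim: tanh(x) = sinh(x)/cosh(x).
Reasoning: tanh(x) is defined as sinh(x)/cosh(x) = (e^x - e^-x)/(e^x + e^-x); cosh(x) ≥ 1 is never zero, so this holds for every real x.
So the two sides agree for every real x for which both sides are defined.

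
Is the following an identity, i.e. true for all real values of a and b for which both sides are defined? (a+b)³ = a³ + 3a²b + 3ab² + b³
Yes, this is an identity.

Claim: (a+b)³ = a³ + 3a²b + 3ab² + b³.
Reasoning: (a+b)³ = (a+b)(a+b)² = (a+b)(a² + 2ab + b²) = a³ + 2a²b + ab² + a²b + 2ab² + b³ = a³ + 3a²b + 3ab² + b³.
So the two sides agree for all real values of a and b for which both sides are defined.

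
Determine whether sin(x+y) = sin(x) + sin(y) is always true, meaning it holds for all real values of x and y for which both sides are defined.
Claim: sin(x+y) = sin(x) + sin(y).
Test a specific point where both sides are defined: x = -π/3, y = 2π/3.
LHS = sin(x+y) ≈ 0.8660
RHS = sin(x) + sin(y) ≈ 0.0000
Since 0.8660 ≠ 0.0000, the equation fails at this point, so it cannot hold for all real values of x and y for which both sides are defined.
The correct expansion is sin(x+y) = sin(x)cos(y) + cos(x)sin(y); sine is not additive.

Conclusion: No, this is NOT an identity.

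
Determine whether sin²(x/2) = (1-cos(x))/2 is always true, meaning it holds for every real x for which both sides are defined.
Yes, this is an identity.

Claim: sin²(x/2) = (1-cos(x))/2.
Reasoning: Use cos(2θ) = 1 - 2sin²θ with θ = x/2: cos(x) = 1 - 2sin²(x/2). Solving for sin²(x/2) gives (1 - cos(x))/2.
So the two sides agree for every real x for which both sides are defined.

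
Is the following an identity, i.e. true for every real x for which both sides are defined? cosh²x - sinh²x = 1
Claim: cosh²x - sinh²x = 1.
Reasoning: With cosh(x) = (e^x + e^-x)/2 and sinh(x) = (e^x - e^-x)/2: cosh²x = (e^(2x) + 2 + e^(-2x))/4 and sinh²x = (e^(2x) - 2 + e^(-2x))/4. Subtracting leaves 4/4 = 1.
So the two sides agree for every real x for which both sides are defined.

Conclusion: Yes, this is an identity.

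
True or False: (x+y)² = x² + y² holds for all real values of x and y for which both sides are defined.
Claim: (x+y)² = x² + y².
Test a specific point where both sides are defined: x = 5, y = -1.
LHS = (x+y)² ≈ 16.0000
RHS = x² + y² ≈ 26.0000
Since 16.0000 ≠ 26.0000, the equation fails at this point, so it cannot hold for all real values of x and y for which both sides are defined.
The correct expansion is (x+y)² = x² + 2xy + y²; the cross term 2xy is missing.

Conclusion: False.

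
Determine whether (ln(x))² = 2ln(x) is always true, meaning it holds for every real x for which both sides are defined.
Claim: (ln(x))² = 2ln(x).
Test a specific point where both sides are defined: x = 5.
LHS = (ln(x))² ≈ 2.5903
RHS = 2ln(x) ≈ 3.2189
Since 2.5903 ≠ 3.2189, the equation fails at this point, so it cannot hold for every real x for which both sides are defined.
2ln(x) equals ln(x²), which is not the same as (ln x)².

Conclusion: No, this is NOT an identity.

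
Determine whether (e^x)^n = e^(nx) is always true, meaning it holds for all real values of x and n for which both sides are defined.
Yes, this is an identity.

Claim: (e^x)^n = e^(nx).
Reasoning: e^x is a positive real number, and for a positive base B and real exponent n, B^n = e^(n·ln B). With B = e^x, ln B = x, so (e^x)^n = e^(n·x).
So the two sides agree for all real values of x and n for which both sides are defined.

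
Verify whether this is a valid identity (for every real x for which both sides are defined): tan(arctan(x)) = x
Claim: tan(arctan(x)) = x.
Reasoning: For every real x, arctan(x) is by definition the angle in (-π/2, π/2) whose tangent equals x. Taking the tangent of that angle returns x.
So the two sides agree for every real x for which both sides are defined.

Conclusion: Yes, this is an identity.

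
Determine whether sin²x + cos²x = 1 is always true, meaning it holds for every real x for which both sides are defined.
Claim: sin²x + cos²x = 1.
Reasoning: The point (cos x, sin x) lies on the unit circle X² + Y² = 1, so cos²x + sin²x = 1 for every real x.
So the two sides agree for every real x for which both sides are defined.

Conclusion: Yes, this is an identity.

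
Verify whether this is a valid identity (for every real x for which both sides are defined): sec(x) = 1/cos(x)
Yes, this is an identity.

Claim: sec(x) = 1/cos(x).
Reasoning: sec(x) is by definition the reciprocal of cos(x), wherever cos(x) ≠ 0.
So the two sides agree for every real x for which both sides are defined.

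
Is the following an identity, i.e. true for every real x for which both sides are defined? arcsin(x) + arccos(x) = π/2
Claim: arcsin(x) + arccos(x) = π/2.
Reasoning: Both sides are defined for -1 ≤ x ≤ 1. Let θ = arcsin(x), so sin θ = x and θ ∈ [-π/2, π/2]. Then cos(π/2 - θ) = sin θ = x and π/2 - θ ∈ [0, π], which is exactly the range of arccos, so arccos(x) = π/2 - θ. Adding: arcsin(x) + arccos(x) = θ + (π/2 - θ) = π/2.
So the two sides agree for every real x for which both sides are defined.

Conclusion: Yes, this is an identity.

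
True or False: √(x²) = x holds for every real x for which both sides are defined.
Claim: √(x²) = x.
Test a specific point where both sides are defined: x = -2.
LHS = √(x²) ≈ 2.0000
RHS = x ≈ -2.0000
Since 2.0000 ≠ -2.0000, the equation fails at this point, so it cannot hold for every real x for which both sides are defined.
√(x²) = |x|, which differs from x whenever x < 0 (both sides are defined for every real x).

Conclusion: False.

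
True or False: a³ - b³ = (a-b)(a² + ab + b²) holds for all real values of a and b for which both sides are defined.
Claim: a³ - b³ = (a-b)(a² + ab + b²).
Reasoning: Expand the right side: (a-b)(a² + ab + b²) = a³ + a²b + ab² - a²b - ab² - b³ = a³ - b³ (the middle terms cancel in pairs).
So the two sides agree for all real values of a and b for which both sides are defined.

Conclusion: True.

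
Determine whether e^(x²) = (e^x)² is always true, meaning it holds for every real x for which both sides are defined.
No, this is NOT an identity.

Claim: e^(x²) = (e^x)².
Test a specific point where both sides are defined: x = -2.
LHS = e^(x²) ≈ 54.5982
RHS = (e^x)² ≈ 0.0183
Since 54.5982 ≠ 0.0183, the equation fails at this point, so it cannot hold for every real x for which both sides are defined.
(e^x)² = e^(2x), and 2x ≠ x² in general.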